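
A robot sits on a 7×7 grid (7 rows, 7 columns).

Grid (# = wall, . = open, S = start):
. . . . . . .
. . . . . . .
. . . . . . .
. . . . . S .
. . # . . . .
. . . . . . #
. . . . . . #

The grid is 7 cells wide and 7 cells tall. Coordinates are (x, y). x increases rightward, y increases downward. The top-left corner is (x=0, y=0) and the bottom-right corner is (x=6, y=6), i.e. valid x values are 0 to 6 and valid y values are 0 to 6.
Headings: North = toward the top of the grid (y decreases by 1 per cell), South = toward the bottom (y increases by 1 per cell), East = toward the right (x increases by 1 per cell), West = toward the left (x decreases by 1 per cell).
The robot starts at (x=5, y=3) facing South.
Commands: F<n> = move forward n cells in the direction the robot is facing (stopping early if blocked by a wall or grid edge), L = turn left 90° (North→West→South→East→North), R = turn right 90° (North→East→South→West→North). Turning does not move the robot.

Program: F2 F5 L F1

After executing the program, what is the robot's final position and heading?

Start: (x=5, y=3), facing South
  F2: move forward 2, now at (x=5, y=5)
  F5: move forward 1/5 (blocked), now at (x=5, y=6)
  L: turn left, now facing East
  F1: move forward 0/1 (blocked), now at (x=5, y=6)
Final: (x=5, y=6), facing East

Answer: Final position: (x=5, y=6), facing East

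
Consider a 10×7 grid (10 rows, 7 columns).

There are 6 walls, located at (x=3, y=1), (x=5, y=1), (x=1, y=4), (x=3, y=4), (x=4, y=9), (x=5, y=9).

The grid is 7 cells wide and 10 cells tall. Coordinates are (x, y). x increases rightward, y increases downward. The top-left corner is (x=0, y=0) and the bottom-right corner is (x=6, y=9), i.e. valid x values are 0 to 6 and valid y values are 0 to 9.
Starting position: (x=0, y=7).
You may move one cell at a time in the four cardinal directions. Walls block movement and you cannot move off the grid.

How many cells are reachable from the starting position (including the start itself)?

Answer: Reachable cells: 64

Derivation:
BFS flood-fill from (x=0, y=7):
  Distance 0: (x=0, y=7)
  Distance 1: (x=0, y=6), (x=1, y=7), (x=0, y=8)
  Distance 2: (x=0, y=5), (x=1, y=6), (x=2, y=7), (x=1, y=8), (x=0, y=9)
  Distance 3: (x=0, y=4), (x=1, y=5), (x=2, y=6), (x=3, y=7), (x=2, y=8), (x=1, y=9)
  Distance 4: (x=0, y=3), (x=2, y=5), (x=3, y=6), (x=4, y=7), (x=3, y=8), (x=2, y=9)
  Distance 5: (x=0, y=2), (x=1, y=3), (x=2, y=4), (x=3, y=5), (x=4, y=6), (x=5, y=7), (x=4, y=8), (x=3, y=9)
  Distance 6: (x=0, y=1), (x=1, y=2), (x=2, y=3), (x=4, y=5), (x=5, y=6), (x=6, y=7), (x=5, y=8)
  Distance 7: (x=0, y=0), (x=1, y=1), (x=2, y=2), (x=3, y=3), (x=4, y=4), (x=5, y=5), (x=6, y=6), (x=6, y=8)
  Distance 8: (x=1, y=0), (x=2, y=1), (x=3, y=2), (x=4, y=3), (x=5, y=4), (x=6, y=5), (x=6, y=9)
  Distance 9: (x=2, y=0), (x=4, y=2), (x=5, y=3), (x=6, y=4)
  Distance 10: (x=3, y=0), (x=4, y=1), (x=5, y=2), (x=6, y=3)
  Distance 11: (x=4, y=0), (x=6, y=2)
  Distance 12: (x=5, y=0), (x=6, y=1)
  Distance 13: (x=6, y=0)
Total reachable: 64 (grid has 64 open cells total)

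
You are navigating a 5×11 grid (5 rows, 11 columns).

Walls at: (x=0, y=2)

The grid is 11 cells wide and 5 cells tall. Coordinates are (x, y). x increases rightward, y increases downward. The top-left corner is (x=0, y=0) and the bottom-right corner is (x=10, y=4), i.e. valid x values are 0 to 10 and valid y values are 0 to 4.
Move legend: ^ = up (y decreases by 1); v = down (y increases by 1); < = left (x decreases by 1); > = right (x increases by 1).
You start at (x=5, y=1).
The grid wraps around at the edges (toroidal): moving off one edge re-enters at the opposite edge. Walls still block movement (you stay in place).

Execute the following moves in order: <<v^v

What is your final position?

Start: (x=5, y=1)
  < (left): (x=5, y=1) -> (x=4, y=1)
  < (left): (x=4, y=1) -> (x=3, y=1)
  v (down): (x=3, y=1) -> (x=3, y=2)
  ^ (up): (x=3, y=2) -> (x=3, y=1)
  v (down): (x=3, y=1) -> (x=3, y=2)
Final: (x=3, y=2)

Answer: Final position: (x=3, y=2)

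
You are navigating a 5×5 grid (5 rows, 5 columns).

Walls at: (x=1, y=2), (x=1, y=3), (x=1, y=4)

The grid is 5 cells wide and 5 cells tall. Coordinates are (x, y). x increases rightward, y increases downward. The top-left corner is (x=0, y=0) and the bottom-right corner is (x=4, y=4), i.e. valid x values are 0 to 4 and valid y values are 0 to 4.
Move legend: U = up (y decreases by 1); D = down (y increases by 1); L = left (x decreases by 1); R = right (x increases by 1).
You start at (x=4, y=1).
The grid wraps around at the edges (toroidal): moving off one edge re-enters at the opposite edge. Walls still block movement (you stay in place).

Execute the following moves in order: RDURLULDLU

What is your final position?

Answer: Final position: (x=3, y=0)

Derivation:
Start: (x=4, y=1)
  R (right): (x=4, y=1) -> (x=0, y=1)
  D (down): (x=0, y=1) -> (x=0, y=2)
  U (up): (x=0, y=2) -> (x=0, y=1)
  R (right): (x=0, y=1) -> (x=1, y=1)
  L (left): (x=1, y=1) -> (x=0, y=1)
  U (up): (x=0, y=1) -> (x=0, y=0)
  L (left): (x=0, y=0) -> (x=4, y=0)
  D (down): (x=4, y=0) -> (x=4, y=1)
  L (left): (x=4, y=1) -> (x=3, y=1)
  U (up): (x=3, y=1) -> (x=3, y=0)
Final: (x=3, y=0)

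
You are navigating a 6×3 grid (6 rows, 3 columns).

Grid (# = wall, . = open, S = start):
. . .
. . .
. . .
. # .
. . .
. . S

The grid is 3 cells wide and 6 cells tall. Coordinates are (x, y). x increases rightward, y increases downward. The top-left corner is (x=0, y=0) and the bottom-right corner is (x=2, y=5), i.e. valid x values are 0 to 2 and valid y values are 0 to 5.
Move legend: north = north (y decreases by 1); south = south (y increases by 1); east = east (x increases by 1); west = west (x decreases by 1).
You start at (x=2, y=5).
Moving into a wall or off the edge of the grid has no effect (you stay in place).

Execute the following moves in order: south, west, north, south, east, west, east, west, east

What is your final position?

Start: (x=2, y=5)
  south (south): blocked, stay at (x=2, y=5)
  west (west): (x=2, y=5) -> (x=1, y=5)
  north (north): (x=1, y=5) -> (x=1, y=4)
  south (south): (x=1, y=4) -> (x=1, y=5)
  east (east): (x=1, y=5) -> (x=2, y=5)
  west (west): (x=2, y=5) -> (x=1, y=5)
  east (east): (x=1, y=5) -> (x=2, y=5)
  west (west): (x=2, y=5) -> (x=1, y=5)
  east (east): (x=1, y=5) -> (x=2, y=5)
Final: (x=2, y=5)

Answer: Final position: (x=2, y=5)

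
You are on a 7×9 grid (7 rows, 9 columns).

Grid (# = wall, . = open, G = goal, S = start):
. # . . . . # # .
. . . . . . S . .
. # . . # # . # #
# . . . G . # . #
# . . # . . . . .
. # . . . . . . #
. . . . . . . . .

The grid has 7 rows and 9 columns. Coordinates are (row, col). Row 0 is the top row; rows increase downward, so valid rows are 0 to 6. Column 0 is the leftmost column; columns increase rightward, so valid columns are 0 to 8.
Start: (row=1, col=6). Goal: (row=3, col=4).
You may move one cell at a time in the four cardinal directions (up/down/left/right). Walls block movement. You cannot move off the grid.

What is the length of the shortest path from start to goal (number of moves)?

BFS from (row=1, col=6) until reaching (row=3, col=4):
  Distance 0: (row=1, col=6)
  Distance 1: (row=1, col=5), (row=1, col=7), (row=2, col=6)
  Distance 2: (row=0, col=5), (row=1, col=4), (row=1, col=8)
  Distance 3: (row=0, col=4), (row=0, col=8), (row=1, col=3)
  Distance 4: (row=0, col=3), (row=1, col=2), (row=2, col=3)
  Distance 5: (row=0, col=2), (row=1, col=1), (row=2, col=2), (row=3, col=3)
  Distance 6: (row=1, col=0), (row=3, col=2), (row=3, col=4)  <- goal reached here
One shortest path (6 moves): (row=1, col=6) -> (row=1, col=5) -> (row=1, col=4) -> (row=1, col=3) -> (row=2, col=3) -> (row=3, col=3) -> (row=3, col=4)

Answer: Shortest path length: 6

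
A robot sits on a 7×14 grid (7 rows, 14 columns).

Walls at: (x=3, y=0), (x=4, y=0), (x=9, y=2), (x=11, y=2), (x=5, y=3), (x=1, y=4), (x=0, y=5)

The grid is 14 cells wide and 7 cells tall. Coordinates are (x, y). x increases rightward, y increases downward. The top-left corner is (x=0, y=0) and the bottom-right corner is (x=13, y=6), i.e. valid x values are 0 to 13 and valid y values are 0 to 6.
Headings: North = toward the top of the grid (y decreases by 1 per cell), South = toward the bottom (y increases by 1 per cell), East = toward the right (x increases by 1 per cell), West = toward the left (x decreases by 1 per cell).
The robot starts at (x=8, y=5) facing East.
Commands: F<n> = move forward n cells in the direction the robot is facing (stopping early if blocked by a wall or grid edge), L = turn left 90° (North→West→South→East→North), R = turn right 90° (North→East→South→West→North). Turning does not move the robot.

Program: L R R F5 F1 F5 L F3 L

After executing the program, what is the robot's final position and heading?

Answer: Final position: (x=11, y=6), facing North

Derivation:
Start: (x=8, y=5), facing East
  L: turn left, now facing North
  R: turn right, now facing East
  R: turn right, now facing South
  F5: move forward 1/5 (blocked), now at (x=8, y=6)
  F1: move forward 0/1 (blocked), now at (x=8, y=6)
  F5: move forward 0/5 (blocked), now at (x=8, y=6)
  L: turn left, now facing East
  F3: move forward 3, now at (x=11, y=6)
  L: turn left, now facing North
Final: (x=11, y=6), facing North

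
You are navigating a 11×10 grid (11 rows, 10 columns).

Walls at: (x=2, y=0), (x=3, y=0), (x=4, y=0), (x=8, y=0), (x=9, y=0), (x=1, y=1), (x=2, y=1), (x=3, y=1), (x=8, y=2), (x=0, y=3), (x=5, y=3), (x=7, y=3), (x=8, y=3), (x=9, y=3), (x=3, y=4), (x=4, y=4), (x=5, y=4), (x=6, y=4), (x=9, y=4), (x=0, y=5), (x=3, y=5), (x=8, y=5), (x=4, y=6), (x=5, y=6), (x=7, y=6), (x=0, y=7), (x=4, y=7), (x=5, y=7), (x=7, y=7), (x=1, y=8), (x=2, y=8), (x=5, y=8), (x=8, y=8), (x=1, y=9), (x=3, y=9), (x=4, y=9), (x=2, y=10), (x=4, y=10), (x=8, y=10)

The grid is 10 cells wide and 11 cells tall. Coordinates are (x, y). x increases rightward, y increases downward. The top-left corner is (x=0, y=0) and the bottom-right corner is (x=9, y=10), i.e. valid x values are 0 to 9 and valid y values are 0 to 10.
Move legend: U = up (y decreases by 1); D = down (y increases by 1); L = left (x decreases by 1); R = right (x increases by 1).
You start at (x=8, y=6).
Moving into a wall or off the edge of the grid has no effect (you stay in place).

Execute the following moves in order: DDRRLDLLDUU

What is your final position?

Start: (x=8, y=6)
  D (down): (x=8, y=6) -> (x=8, y=7)
  D (down): blocked, stay at (x=8, y=7)
  R (right): (x=8, y=7) -> (x=9, y=7)
  R (right): blocked, stay at (x=9, y=7)
  L (left): (x=9, y=7) -> (x=8, y=7)
  D (down): blocked, stay at (x=8, y=7)
  L (left): blocked, stay at (x=8, y=7)
  L (left): blocked, stay at (x=8, y=7)
  D (down): blocked, stay at (x=8, y=7)
  U (up): (x=8, y=7) -> (x=8, y=6)
  U (up): blocked, stay at (x=8, y=6)
Final: (x=8, y=6)

Answer: Final position: (x=8, y=6)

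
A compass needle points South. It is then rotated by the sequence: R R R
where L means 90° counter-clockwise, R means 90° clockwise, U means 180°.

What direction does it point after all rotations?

Answer: Final heading: East

Derivation:
Start: South
  R (right (90° clockwise)) -> West
  R (right (90° clockwise)) -> North
  R (right (90° clockwise)) -> East
Final: East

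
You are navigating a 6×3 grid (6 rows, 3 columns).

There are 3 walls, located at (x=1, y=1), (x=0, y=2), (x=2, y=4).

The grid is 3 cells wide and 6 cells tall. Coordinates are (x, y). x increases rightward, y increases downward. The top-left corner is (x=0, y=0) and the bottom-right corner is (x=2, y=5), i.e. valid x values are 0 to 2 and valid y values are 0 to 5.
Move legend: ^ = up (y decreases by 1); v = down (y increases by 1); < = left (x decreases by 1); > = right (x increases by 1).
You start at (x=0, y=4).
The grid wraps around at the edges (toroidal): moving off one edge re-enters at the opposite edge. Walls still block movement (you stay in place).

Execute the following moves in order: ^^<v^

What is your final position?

Answer: Final position: (x=2, y=2)

Derivation:
Start: (x=0, y=4)
  ^ (up): (x=0, y=4) -> (x=0, y=3)
  ^ (up): blocked, stay at (x=0, y=3)
  < (left): (x=0, y=3) -> (x=2, y=3)
  v (down): blocked, stay at (x=2, y=3)
  ^ (up): (x=2, y=3) -> (x=2, y=2)
Final: (x=2, y=2)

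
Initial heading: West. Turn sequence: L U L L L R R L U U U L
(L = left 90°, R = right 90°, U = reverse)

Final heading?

Start: West
  L (left (90° counter-clockwise)) -> South
  U (U-turn (180°)) -> North
  L (left (90° counter-clockwise)) -> West
  L (left (90° counter-clockwise)) -> South
  L (left (90° counter-clockwise)) -> East
  R (right (90° clockwise)) -> South
  R (right (90° clockwise)) -> West
  L (left (90° counter-clockwise)) -> South
  U (U-turn (180°)) -> North
  U (U-turn (180°)) -> South
  U (U-turn (180°)) -> North
  L (left (90° counter-clockwise)) -> West
Final: West

Answer: Final heading: West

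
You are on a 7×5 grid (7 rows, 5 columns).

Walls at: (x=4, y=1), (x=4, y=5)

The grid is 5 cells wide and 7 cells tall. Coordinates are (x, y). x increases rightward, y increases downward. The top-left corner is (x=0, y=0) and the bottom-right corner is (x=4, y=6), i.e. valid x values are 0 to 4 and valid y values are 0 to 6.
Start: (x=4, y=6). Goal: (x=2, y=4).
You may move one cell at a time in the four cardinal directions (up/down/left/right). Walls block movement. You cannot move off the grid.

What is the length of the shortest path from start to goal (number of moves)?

Answer: Shortest path length: 4

Derivation:
BFS from (x=4, y=6) until reaching (x=2, y=4):
  Distance 0: (x=4, y=6)
  Distance 1: (x=3, y=6)
  Distance 2: (x=3, y=5), (x=2, y=6)
  Distance 3: (x=3, y=4), (x=2, y=5), (x=1, y=6)
  Distance 4: (x=3, y=3), (x=2, y=4), (x=4, y=4), (x=1, y=5), (x=0, y=6)  <- goal reached here
One shortest path (4 moves): (x=4, y=6) -> (x=3, y=6) -> (x=2, y=6) -> (x=2, y=5) -> (x=2, y=4)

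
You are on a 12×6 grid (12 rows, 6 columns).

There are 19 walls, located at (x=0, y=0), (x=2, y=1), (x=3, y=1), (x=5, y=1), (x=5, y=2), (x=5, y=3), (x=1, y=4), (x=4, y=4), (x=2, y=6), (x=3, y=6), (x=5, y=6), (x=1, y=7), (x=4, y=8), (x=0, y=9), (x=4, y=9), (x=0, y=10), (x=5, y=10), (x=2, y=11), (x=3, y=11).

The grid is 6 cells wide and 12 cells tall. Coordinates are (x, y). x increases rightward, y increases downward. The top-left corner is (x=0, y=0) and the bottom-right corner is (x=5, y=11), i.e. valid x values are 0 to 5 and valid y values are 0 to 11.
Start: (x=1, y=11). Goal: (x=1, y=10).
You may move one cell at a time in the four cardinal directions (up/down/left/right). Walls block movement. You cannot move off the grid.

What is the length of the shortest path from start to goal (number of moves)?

BFS from (x=1, y=11) until reaching (x=1, y=10):
  Distance 0: (x=1, y=11)
  Distance 1: (x=1, y=10), (x=0, y=11)  <- goal reached here
One shortest path (1 moves): (x=1, y=11) -> (x=1, y=10)

Answer: Shortest path length: 1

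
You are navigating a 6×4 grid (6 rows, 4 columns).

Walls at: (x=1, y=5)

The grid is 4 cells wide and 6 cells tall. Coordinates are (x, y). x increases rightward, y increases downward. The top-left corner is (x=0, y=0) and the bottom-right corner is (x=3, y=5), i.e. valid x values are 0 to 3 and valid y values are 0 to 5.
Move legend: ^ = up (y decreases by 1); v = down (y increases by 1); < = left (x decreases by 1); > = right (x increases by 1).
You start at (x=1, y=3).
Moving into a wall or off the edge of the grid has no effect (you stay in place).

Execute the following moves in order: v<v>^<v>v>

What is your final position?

Answer: Final position: (x=0, y=5)

Derivation:
Start: (x=1, y=3)
  v (down): (x=1, y=3) -> (x=1, y=4)
  < (left): (x=1, y=4) -> (x=0, y=4)
  v (down): (x=0, y=4) -> (x=0, y=5)
  > (right): blocked, stay at (x=0, y=5)
  ^ (up): (x=0, y=5) -> (x=0, y=4)
  < (left): blocked, stay at (x=0, y=4)
  v (down): (x=0, y=4) -> (x=0, y=5)
  > (right): blocked, stay at (x=0, y=5)
  v (down): blocked, stay at (x=0, y=5)
  > (right): blocked, stay at (x=0, y=5)
Final: (x=0, y=5)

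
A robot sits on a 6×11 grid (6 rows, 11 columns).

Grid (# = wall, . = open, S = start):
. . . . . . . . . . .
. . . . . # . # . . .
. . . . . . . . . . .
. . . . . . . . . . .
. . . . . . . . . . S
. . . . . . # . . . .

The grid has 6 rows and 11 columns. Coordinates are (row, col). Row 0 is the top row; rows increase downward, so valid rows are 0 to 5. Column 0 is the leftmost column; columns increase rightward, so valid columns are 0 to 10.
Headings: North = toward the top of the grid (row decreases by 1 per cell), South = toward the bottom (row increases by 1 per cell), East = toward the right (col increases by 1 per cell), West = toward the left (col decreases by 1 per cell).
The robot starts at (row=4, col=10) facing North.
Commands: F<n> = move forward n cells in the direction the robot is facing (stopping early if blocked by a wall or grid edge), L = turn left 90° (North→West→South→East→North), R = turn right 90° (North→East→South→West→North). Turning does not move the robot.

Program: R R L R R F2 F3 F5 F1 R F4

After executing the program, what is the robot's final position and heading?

Start: (row=4, col=10), facing North
  R: turn right, now facing East
  R: turn right, now facing South
  L: turn left, now facing East
  R: turn right, now facing South
  R: turn right, now facing West
  F2: move forward 2, now at (row=4, col=8)
  F3: move forward 3, now at (row=4, col=5)
  F5: move forward 5, now at (row=4, col=0)
  F1: move forward 0/1 (blocked), now at (row=4, col=0)
  R: turn right, now facing North
  F4: move forward 4, now at (row=0, col=0)
Final: (row=0, col=0), facing North

Answer: Final position: (row=0, col=0), facing North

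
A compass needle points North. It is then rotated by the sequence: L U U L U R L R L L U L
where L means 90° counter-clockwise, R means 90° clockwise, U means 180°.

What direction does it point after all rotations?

Start: North
  L (left (90° counter-clockwise)) -> West
  U (U-turn (180°)) -> East
  U (U-turn (180°)) -> West
  L (left (90° counter-clockwise)) -> South
  U (U-turn (180°)) -> North
  R (right (90° clockwise)) -> East
  L (left (90° counter-clockwise)) -> North
  R (right (90° clockwise)) -> East
  L (left (90° counter-clockwise)) -> North
  L (left (90° counter-clockwise)) -> West
  U (U-turn (180°)) -> East
  L (left (90° counter-clockwise)) -> North
Final: North

Answer: Final heading: North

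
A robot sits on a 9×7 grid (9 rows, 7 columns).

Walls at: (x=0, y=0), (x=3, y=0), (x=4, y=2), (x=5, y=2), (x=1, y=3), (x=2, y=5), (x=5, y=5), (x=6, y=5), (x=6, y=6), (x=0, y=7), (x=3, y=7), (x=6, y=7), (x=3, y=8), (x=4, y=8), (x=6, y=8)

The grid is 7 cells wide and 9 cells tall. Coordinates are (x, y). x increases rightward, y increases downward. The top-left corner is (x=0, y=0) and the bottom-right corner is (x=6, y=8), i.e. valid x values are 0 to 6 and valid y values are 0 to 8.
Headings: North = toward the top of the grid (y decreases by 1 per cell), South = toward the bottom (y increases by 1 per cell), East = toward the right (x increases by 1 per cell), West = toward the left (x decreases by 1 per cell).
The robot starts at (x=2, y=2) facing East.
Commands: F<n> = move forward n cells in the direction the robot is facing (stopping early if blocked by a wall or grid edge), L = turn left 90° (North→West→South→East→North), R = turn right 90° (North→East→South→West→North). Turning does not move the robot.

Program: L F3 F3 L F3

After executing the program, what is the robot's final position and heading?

Answer: Final position: (x=1, y=0), facing West

Derivation:
Start: (x=2, y=2), facing East
  L: turn left, now facing North
  F3: move forward 2/3 (blocked), now at (x=2, y=0)
  F3: move forward 0/3 (blocked), now at (x=2, y=0)
  L: turn left, now facing West
  F3: move forward 1/3 (blocked), now at (x=1, y=0)
Final: (x=1, y=0), facing West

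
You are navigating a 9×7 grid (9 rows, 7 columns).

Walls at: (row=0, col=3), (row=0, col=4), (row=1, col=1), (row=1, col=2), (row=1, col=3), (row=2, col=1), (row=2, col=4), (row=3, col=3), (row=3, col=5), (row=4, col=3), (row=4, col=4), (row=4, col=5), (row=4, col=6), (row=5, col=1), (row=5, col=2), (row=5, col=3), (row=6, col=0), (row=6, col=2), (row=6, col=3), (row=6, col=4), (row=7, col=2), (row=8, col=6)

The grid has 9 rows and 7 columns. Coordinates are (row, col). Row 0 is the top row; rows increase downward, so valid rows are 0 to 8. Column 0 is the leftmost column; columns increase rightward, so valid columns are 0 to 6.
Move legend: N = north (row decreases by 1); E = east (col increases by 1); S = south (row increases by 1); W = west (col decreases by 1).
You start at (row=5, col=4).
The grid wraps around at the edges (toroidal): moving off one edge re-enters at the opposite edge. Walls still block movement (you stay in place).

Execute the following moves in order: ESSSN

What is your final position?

Answer: Final position: (row=7, col=5)

Derivation:
Start: (row=5, col=4)
  E (east): (row=5, col=4) -> (row=5, col=5)
  S (south): (row=5, col=5) -> (row=6, col=5)
  S (south): (row=6, col=5) -> (row=7, col=5)
  S (south): (row=7, col=5) -> (row=8, col=5)
  N (north): (row=8, col=5) -> (row=7, col=5)
Final: (row=7, col=5)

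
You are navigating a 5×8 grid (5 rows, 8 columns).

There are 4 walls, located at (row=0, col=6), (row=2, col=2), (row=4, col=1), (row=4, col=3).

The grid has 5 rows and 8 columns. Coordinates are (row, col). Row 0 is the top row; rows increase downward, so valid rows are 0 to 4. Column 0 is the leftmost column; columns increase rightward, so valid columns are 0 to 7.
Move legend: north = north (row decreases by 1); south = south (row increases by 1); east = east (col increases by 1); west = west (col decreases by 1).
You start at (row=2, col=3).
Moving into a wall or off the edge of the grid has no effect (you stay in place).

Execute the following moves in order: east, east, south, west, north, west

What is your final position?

Start: (row=2, col=3)
  east (east): (row=2, col=3) -> (row=2, col=4)
  east (east): (row=2, col=4) -> (row=2, col=5)
  south (south): (row=2, col=5) -> (row=3, col=5)
  west (west): (row=3, col=5) -> (row=3, col=4)
  north (north): (row=3, col=4) -> (row=2, col=4)
  west (west): (row=2, col=4) -> (row=2, col=3)
Final: (row=2, col=3)

Answer: Final position: (row=2, col=3)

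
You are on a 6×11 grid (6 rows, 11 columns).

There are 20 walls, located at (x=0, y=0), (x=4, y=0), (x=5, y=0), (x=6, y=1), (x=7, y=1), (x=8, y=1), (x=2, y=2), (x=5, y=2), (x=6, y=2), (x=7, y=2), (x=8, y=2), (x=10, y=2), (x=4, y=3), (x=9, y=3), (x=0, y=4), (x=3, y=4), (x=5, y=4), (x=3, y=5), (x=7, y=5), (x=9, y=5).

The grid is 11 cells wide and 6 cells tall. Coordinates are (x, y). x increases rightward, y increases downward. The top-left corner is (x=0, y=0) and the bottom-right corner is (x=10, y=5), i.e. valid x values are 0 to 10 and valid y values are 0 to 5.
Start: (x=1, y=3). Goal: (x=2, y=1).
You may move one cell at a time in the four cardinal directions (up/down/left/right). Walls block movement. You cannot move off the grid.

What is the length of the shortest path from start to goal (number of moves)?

BFS from (x=1, y=3) until reaching (x=2, y=1):
  Distance 0: (x=1, y=3)
  Distance 1: (x=1, y=2), (x=0, y=3), (x=2, y=3), (x=1, y=4)
  Distance 2: (x=1, y=1), (x=0, y=2), (x=3, y=3), (x=2, y=4), (x=1, y=5)
  Distance 3: (x=1, y=0), (x=0, y=1), (x=2, y=1), (x=3, y=2), (x=0, y=5), (x=2, y=5)  <- goal reached here
One shortest path (3 moves): (x=1, y=3) -> (x=1, y=2) -> (x=1, y=1) -> (x=2, y=1)

Answer: Shortest path length: 3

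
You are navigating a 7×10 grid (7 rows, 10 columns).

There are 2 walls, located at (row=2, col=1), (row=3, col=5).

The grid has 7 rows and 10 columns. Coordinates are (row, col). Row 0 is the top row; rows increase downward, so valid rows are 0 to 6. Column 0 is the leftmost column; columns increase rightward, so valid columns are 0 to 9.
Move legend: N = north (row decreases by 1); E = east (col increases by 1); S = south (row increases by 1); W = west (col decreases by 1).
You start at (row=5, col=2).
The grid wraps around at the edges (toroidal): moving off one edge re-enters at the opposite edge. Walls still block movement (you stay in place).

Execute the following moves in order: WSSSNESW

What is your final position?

Start: (row=5, col=2)
  W (west): (row=5, col=2) -> (row=5, col=1)
  S (south): (row=5, col=1) -> (row=6, col=1)
  S (south): (row=6, col=1) -> (row=0, col=1)
  S (south): (row=0, col=1) -> (row=1, col=1)
  N (north): (row=1, col=1) -> (row=0, col=1)
  E (east): (row=0, col=1) -> (row=0, col=2)
  S (south): (row=0, col=2) -> (row=1, col=2)
  W (west): (row=1, col=2) -> (row=1, col=1)
Final: (row=1, col=1)

Answer: Final position: (row=1, col=1)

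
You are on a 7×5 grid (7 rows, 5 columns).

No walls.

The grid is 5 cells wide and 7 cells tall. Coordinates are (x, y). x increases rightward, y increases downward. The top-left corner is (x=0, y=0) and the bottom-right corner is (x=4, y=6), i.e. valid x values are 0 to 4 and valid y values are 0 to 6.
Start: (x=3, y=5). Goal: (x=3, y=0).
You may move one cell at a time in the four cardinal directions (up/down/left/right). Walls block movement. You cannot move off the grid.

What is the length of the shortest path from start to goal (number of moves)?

BFS from (x=3, y=5) until reaching (x=3, y=0):
  Distance 0: (x=3, y=5)
  Distance 1: (x=3, y=4), (x=2, y=5), (x=4, y=5), (x=3, y=6)
  Distance 2: (x=3, y=3), (x=2, y=4), (x=4, y=4), (x=1, y=5), (x=2, y=6), (x=4, y=6)
  Distance 3: (x=3, y=2), (x=2, y=3), (x=4, y=3), (x=1, y=4), (x=0, y=5), (x=1, y=6)
  Distance 4: (x=3, y=1), (x=2, y=2), (x=4, y=2), (x=1, y=3), (x=0, y=4), (x=0, y=6)
  Distance 5: (x=3, y=0), (x=2, y=1), (x=4, y=1), (x=1, y=2), (x=0, y=3)  <- goal reached here
One shortest path (5 moves): (x=3, y=5) -> (x=3, y=4) -> (x=3, y=3) -> (x=3, y=2) -> (x=3, y=1) -> (x=3, y=0)

Answer: Shortest path length: 5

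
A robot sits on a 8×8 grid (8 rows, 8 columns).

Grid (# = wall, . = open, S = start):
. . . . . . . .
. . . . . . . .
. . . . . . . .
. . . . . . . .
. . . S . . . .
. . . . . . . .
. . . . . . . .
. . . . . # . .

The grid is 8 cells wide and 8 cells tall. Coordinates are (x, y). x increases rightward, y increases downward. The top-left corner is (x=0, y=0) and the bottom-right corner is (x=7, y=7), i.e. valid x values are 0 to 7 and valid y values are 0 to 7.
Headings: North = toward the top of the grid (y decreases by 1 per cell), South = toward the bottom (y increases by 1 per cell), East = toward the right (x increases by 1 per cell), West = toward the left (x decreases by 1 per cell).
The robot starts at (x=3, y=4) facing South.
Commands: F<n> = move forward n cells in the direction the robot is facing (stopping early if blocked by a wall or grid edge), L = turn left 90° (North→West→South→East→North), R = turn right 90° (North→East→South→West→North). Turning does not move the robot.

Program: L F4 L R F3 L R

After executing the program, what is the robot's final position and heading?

Answer: Final position: (x=7, y=4), facing East

Derivation:
Start: (x=3, y=4), facing South
  L: turn left, now facing East
  F4: move forward 4, now at (x=7, y=4)
  L: turn left, now facing North
  R: turn right, now facing East
  F3: move forward 0/3 (blocked), now at (x=7, y=4)
  L: turn left, now facing North
  R: turn right, now facing East
Final: (x=7, y=4), facing East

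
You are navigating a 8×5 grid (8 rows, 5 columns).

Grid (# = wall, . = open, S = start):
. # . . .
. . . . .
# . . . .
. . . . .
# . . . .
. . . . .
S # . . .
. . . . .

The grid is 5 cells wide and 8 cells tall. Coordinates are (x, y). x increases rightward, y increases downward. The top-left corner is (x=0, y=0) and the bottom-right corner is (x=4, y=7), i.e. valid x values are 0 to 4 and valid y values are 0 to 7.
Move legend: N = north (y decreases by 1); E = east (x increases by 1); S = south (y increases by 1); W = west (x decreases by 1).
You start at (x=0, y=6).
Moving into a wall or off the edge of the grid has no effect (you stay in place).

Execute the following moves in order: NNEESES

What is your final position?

Answer: Final position: (x=3, y=7)

Derivation:
Start: (x=0, y=6)
  N (north): (x=0, y=6) -> (x=0, y=5)
  N (north): blocked, stay at (x=0, y=5)
  E (east): (x=0, y=5) -> (x=1, y=5)
  E (east): (x=1, y=5) -> (x=2, y=5)
  S (south): (x=2, y=5) -> (x=2, y=6)
  E (east): (x=2, y=6) -> (x=3, y=6)
  S (south): (x=3, y=6) -> (x=3, y=7)
Final: (x=3, y=7)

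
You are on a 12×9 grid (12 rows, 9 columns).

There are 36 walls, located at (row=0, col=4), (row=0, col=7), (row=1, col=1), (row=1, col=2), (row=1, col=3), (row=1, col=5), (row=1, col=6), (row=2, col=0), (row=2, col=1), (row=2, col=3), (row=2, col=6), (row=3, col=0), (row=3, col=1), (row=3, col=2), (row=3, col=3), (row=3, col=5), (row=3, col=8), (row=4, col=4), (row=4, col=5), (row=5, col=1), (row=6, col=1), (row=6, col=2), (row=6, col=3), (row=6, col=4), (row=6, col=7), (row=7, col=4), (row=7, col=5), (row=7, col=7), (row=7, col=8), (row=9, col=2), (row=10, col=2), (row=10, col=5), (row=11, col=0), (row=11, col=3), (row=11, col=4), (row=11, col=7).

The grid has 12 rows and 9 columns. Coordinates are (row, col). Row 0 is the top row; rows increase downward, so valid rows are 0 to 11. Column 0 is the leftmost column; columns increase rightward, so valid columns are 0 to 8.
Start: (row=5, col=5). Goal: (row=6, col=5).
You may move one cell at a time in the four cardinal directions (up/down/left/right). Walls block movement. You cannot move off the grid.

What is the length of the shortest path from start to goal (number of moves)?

Answer: Shortest path length: 1

Derivation:
BFS from (row=5, col=5) until reaching (row=6, col=5):
  Distance 0: (row=5, col=5)
  Distance 1: (row=5, col=4), (row=5, col=6), (row=6, col=5)  <- goal reached here
One shortest path (1 moves): (row=5, col=5) -> (row=6, col=5)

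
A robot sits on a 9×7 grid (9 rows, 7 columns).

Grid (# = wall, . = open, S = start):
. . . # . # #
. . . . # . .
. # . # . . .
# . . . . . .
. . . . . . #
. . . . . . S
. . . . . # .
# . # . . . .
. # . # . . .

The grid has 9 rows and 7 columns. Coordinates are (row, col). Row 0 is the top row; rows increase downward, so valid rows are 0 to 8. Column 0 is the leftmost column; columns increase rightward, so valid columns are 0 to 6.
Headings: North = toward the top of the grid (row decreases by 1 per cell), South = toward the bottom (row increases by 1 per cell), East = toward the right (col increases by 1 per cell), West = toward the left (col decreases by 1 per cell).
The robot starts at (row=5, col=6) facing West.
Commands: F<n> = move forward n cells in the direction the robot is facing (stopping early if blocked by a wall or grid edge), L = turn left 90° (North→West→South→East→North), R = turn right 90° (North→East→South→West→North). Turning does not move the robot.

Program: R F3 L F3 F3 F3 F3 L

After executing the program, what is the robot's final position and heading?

Answer: Final position: (row=5, col=0), facing South

Derivation:
Start: (row=5, col=6), facing West
  R: turn right, now facing North
  F3: move forward 0/3 (blocked), now at (row=5, col=6)
  L: turn left, now facing West
  F3: move forward 3, now at (row=5, col=3)
  F3: move forward 3, now at (row=5, col=0)
  F3: move forward 0/3 (blocked), now at (row=5, col=0)
  F3: move forward 0/3 (blocked), now at (row=5, col=0)
  L: turn left, now facing South
Final: (row=5, col=0), facing South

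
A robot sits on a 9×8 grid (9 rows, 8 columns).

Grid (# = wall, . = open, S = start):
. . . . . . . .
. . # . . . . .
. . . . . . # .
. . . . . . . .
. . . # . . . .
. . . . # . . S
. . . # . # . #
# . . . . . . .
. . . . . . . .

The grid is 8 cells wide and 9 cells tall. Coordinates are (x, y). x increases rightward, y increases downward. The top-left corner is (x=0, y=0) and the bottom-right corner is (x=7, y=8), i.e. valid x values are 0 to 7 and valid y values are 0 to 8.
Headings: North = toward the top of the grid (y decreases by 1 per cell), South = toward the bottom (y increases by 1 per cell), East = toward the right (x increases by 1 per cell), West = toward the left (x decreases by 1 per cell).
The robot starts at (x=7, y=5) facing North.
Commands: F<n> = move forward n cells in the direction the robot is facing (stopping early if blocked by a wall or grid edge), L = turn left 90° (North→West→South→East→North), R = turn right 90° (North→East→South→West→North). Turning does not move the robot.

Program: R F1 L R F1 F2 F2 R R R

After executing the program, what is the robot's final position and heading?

Start: (x=7, y=5), facing North
  R: turn right, now facing East
  F1: move forward 0/1 (blocked), now at (x=7, y=5)
  L: turn left, now facing North
  R: turn right, now facing East
  F1: move forward 0/1 (blocked), now at (x=7, y=5)
  F2: move forward 0/2 (blocked), now at (x=7, y=5)
  F2: move forward 0/2 (blocked), now at (x=7, y=5)
  R: turn right, now facing South
  R: turn right, now facing West
  R: turn right, now facing North
Final: (x=7, y=5), facing North

Answer: Final position: (x=7, y=5), facing North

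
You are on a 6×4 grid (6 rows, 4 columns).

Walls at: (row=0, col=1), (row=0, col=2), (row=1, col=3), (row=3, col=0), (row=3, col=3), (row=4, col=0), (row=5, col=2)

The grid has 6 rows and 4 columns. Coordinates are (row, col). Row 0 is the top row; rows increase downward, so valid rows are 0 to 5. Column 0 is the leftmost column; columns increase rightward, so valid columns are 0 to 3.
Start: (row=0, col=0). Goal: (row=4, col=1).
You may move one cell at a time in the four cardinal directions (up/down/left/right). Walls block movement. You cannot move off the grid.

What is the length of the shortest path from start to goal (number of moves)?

Answer: Shortest path length: 5

Derivation:
BFS from (row=0, col=0) until reaching (row=4, col=1):
  Distance 0: (row=0, col=0)
  Distance 1: (row=1, col=0)
  Distance 2: (row=1, col=1), (row=2, col=0)
  Distance 3: (row=1, col=2), (row=2, col=1)
  Distance 4: (row=2, col=2), (row=3, col=1)
  Distance 5: (row=2, col=3), (row=3, col=2), (row=4, col=1)  <- goal reached here
One shortest path (5 moves): (row=0, col=0) -> (row=1, col=0) -> (row=1, col=1) -> (row=2, col=1) -> (row=3, col=1) -> (row=4, col=1)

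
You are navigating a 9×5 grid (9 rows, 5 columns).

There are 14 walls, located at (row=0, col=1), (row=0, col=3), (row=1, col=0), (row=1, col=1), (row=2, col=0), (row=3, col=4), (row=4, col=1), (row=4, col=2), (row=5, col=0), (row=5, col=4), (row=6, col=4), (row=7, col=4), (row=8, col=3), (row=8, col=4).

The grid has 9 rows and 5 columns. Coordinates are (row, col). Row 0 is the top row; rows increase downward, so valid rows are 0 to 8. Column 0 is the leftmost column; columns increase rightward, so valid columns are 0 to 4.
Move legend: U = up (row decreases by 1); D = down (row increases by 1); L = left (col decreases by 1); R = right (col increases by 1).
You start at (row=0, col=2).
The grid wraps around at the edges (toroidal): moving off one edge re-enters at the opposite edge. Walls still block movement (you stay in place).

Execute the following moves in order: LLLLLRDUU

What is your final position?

Start: (row=0, col=2)
  [×5]L (left): blocked, stay at (row=0, col=2)
  R (right): blocked, stay at (row=0, col=2)
  D (down): (row=0, col=2) -> (row=1, col=2)
  U (up): (row=1, col=2) -> (row=0, col=2)
  U (up): (row=0, col=2) -> (row=8, col=2)
Final: (row=8, col=2)

Answer: Final position: (row=8, col=2)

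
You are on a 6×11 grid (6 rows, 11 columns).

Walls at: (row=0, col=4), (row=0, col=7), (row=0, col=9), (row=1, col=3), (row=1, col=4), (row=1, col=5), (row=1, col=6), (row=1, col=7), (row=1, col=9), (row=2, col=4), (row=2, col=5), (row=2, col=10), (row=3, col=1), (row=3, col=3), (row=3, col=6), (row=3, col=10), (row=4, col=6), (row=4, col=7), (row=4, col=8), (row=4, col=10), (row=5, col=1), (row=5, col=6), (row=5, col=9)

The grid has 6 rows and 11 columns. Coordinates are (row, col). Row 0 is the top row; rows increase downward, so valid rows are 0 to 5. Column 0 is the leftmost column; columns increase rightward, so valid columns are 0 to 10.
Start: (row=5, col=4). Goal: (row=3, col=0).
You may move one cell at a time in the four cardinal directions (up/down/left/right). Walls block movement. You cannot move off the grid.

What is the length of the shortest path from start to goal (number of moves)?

BFS from (row=5, col=4) until reaching (row=3, col=0):
  Distance 0: (row=5, col=4)
  Distance 1: (row=4, col=4), (row=5, col=3), (row=5, col=5)
  Distance 2: (row=3, col=4), (row=4, col=3), (row=4, col=5), (row=5, col=2)
  Distance 3: (row=3, col=5), (row=4, col=2)
  Distance 4: (row=3, col=2), (row=4, col=1)
  Distance 5: (row=2, col=2), (row=4, col=0)
  Distance 6: (row=1, col=2), (row=2, col=1), (row=2, col=3), (row=3, col=0), (row=5, col=0)  <- goal reached here
One shortest path (6 moves): (row=5, col=4) -> (row=5, col=3) -> (row=5, col=2) -> (row=4, col=2) -> (row=4, col=1) -> (row=4, col=0) -> (row=3, col=0)

Answer: Shortest path length: 6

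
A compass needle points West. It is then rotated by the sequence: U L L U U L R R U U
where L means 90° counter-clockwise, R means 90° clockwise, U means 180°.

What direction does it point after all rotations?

Start: West
  U (U-turn (180°)) -> East
  L (left (90° counter-clockwise)) -> North
  L (left (90° counter-clockwise)) -> West
  U (U-turn (180°)) -> East
  U (U-turn (180°)) -> West
  L (left (90° counter-clockwise)) -> South
  R (right (90° clockwise)) -> West
  R (right (90° clockwise)) -> North
  U (U-turn (180°)) -> South
  U (U-turn (180°)) -> North
Final: North

Answer: Final heading: North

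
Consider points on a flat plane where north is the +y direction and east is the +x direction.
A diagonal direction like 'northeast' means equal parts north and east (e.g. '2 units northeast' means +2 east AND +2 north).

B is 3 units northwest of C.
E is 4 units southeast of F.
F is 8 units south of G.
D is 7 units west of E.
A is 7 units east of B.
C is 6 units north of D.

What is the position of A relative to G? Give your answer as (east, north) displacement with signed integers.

Answer: A is at (east=1, north=-3) relative to G.

Derivation:
Place G at the origin (east=0, north=0).
  F is 8 units south of G: delta (east=+0, north=-8); F at (east=0, north=-8).
  E is 4 units southeast of F: delta (east=+4, north=-4); E at (east=4, north=-12).
  D is 7 units west of E: delta (east=-7, north=+0); D at (east=-3, north=-12).
  C is 6 units north of D: delta (east=+0, north=+6); C at (east=-3, north=-6).
  B is 3 units northwest of C: delta (east=-3, north=+3); B at (east=-6, north=-3).
  A is 7 units east of B: delta (east=+7, north=+0); A at (east=1, north=-3).
Therefore A relative to G: (east=1, north=-3).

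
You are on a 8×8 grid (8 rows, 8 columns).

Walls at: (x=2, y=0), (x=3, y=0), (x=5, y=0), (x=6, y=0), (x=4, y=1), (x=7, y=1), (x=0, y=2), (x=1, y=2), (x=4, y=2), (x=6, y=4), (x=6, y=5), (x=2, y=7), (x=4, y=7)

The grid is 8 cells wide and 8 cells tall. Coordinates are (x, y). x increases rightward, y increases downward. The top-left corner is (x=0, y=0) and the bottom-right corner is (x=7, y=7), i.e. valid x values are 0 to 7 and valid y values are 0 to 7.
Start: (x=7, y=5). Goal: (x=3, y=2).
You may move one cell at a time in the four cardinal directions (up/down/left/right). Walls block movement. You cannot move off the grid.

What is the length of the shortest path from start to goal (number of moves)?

Answer: Shortest path length: 7

Derivation:
BFS from (x=7, y=5) until reaching (x=3, y=2):
  Distance 0: (x=7, y=5)
  Distance 1: (x=7, y=4), (x=7, y=6)
  Distance 2: (x=7, y=3), (x=6, y=6), (x=7, y=7)
  Distance 3: (x=7, y=2), (x=6, y=3), (x=5, y=6), (x=6, y=7)
  Distance 4: (x=6, y=2), (x=5, y=3), (x=5, y=5), (x=4, y=6), (x=5, y=7)
  Distance 5: (x=6, y=1), (x=5, y=2), (x=4, y=3), (x=5, y=4), (x=4, y=5), (x=3, y=6)
  Distance 6: (x=5, y=1), (x=3, y=3), (x=4, y=4), (x=3, y=5), (x=2, y=6), (x=3, y=7)
  Distance 7: (x=3, y=2), (x=2, y=3), (x=3, y=4), (x=2, y=5), (x=1, y=6)  <- goal reached here
One shortest path (7 moves): (x=7, y=5) -> (x=7, y=4) -> (x=7, y=3) -> (x=6, y=3) -> (x=5, y=3) -> (x=4, y=3) -> (x=3, y=3) -> (x=3, y=2)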